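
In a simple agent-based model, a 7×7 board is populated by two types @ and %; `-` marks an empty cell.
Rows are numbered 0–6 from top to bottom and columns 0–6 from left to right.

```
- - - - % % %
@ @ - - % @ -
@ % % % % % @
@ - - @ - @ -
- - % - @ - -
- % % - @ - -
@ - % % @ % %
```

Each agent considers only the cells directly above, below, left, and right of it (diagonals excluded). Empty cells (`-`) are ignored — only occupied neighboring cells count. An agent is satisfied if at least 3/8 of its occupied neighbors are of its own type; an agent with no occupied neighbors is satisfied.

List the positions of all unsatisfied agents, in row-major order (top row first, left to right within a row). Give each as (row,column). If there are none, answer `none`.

(1,5), (2,1), (2,5), (2,6), (3,3), (3,5), (6,4)

(0,4)% 2/2 ok
(0,5)% 2/3 ok
(0,6)% 1/1 ok
(1,0)@ 2/2 ok
(1,1)@ 1/2 ok
(1,4)% 2/3 ok
(1,5)@ 0/3 unhappy
(2,0)@ 2/3 ok
(2,1)% 1/3 unhappy
(2,2)% 2/2 ok
(2,3)% 2/3 ok
(2,4)% 3/3 ok
(2,5)% 1/4 unhappy
(2,6)@ 0/1 unhappy
(3,0)@ 1/1 ok
(3,3)@ 0/1 unhappy
(3,5)@ 0/1 unhappy
(4,2)% 1/1 ok
(4,4)@ 1/1 ok
(5,1)% 1/1 ok
(5,2)% 3/3 ok
(5,4)@ 2/2 ok
(6,0)@ 0/0 ok
(6,2)% 2/2 ok
(6,3)% 1/2 ok
(6,4)@ 1/3 unhappy
(6,5)% 1/2 ok
(6,6)% 1/1 ok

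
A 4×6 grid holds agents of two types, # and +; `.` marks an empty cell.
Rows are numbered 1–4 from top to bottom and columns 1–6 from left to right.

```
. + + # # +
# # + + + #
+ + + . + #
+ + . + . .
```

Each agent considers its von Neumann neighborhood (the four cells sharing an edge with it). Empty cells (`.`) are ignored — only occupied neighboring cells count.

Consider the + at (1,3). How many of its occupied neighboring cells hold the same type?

Occupied neighbors of (1,3): (2,3)=+, (1,2)=+, (1,4)=#.
Same type (+): 2 of 3.

2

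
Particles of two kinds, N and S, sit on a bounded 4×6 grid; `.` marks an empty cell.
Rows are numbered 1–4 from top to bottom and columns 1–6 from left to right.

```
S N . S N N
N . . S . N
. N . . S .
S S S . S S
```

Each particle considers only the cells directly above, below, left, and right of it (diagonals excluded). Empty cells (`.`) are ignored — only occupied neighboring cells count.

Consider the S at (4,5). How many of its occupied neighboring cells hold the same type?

Occupied neighbors of (4,5): (3,5)=S, (4,6)=S.
Same type (S): 2 of 2.

2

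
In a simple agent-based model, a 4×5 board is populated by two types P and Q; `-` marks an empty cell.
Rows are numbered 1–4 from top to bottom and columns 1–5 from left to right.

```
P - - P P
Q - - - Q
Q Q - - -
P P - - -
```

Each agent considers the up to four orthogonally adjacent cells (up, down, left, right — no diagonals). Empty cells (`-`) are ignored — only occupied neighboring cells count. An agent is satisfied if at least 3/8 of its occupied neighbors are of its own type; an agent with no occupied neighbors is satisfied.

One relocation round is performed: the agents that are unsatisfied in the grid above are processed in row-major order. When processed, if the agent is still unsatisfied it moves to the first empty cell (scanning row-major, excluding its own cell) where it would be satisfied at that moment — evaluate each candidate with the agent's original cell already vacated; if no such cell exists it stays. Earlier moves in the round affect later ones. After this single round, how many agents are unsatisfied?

1

Initially unsatisfied (in order): (1,1), (2,5).
  (1,1) → (1,2).
  (2,5) → (1,1).
Resulting grid:
Q P - P P
Q - - - -
Q Q - - -
P P - - -
Unsatisfied now: (1,2).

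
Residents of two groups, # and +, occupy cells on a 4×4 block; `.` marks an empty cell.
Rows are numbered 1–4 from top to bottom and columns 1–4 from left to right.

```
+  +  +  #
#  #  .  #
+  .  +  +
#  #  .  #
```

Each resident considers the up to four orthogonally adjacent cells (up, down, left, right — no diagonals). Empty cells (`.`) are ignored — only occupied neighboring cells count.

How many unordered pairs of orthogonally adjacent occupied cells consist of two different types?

7

Scan each occupied cell's neighbors to the right and below so each pair is counted once.
Row 1: +(1,1)–+(1,2)= +(1,1)–#(2,1)≠ +(1,2)–+(1,3)= +(1,2)–#(2,2)≠ +(1,3)–#(1,4)≠ #(1,4)–#(2,4)=  → 3/6 unlike.
Row 2: #(2,1)–#(2,2)= #(2,1)–+(3,1)≠ #(2,4)–+(3,4)≠  → 2/3 unlike.
Row 3: +(3,1)–#(4,1)≠ +(3,3)–+(3,4)= +(3,4)–#(4,4)≠  → 2/3 unlike.
Row 4: #(4,1)–#(4,2)=  → 0/1 unlike.
Total adjacent occupied pairs: 13; unlike-type pairs: 7.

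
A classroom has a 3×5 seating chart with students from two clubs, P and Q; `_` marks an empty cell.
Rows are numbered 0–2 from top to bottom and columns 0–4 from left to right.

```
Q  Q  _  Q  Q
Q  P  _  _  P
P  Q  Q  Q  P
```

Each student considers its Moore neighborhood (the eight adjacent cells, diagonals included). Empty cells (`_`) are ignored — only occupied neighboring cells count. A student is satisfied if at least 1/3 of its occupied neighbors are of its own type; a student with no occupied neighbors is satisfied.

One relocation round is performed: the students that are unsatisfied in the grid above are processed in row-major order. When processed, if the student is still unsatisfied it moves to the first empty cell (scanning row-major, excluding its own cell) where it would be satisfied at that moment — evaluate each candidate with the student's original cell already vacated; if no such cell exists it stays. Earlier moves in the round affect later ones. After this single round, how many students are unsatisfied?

2

Initially unsatisfied (in order): (1,1), (1,4).
  (1,1) → (1,3).
  (1,4): now satisfied by earlier moves; stays.
Resulting grid:
Q Q _ Q Q
Q _ _ P P
P Q Q Q P
Unsatisfied now: (2,0), (2,3).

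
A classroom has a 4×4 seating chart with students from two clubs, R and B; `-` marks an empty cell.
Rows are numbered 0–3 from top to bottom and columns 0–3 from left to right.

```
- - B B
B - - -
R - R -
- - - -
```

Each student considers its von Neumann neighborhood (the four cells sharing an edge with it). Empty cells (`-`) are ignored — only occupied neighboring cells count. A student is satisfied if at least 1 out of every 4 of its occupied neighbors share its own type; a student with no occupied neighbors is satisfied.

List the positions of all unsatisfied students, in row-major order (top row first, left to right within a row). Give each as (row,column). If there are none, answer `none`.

(1,0), (2,0)

(0,2)B 1/1 ✓
(0,3)B 1/1 ✓
(1,0)B 0/1 ✗
(2,0)R 0/1 ✗
(2,2)R 0/0 ✓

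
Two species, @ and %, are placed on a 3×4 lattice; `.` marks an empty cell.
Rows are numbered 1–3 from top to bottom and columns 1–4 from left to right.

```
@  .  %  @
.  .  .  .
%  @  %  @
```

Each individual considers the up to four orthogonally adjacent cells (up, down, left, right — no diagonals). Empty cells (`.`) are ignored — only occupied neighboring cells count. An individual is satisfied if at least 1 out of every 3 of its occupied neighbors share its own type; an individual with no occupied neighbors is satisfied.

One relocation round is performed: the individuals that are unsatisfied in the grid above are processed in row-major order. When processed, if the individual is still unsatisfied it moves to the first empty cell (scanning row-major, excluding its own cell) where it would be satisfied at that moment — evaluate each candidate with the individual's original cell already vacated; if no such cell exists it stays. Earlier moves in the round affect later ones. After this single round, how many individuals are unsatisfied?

0

Initially unsatisfied (in order): (1,3), (1,4), (3,1), (3,2), (3,3), (3,4).
  (1,3) → (2,1).
  (1,4): now satisfied by earlier moves; stays.
  (3,1): now satisfied by earlier moves; stays.
  (3,2) → (1,2).
  (3,3) → (2,2).
  (3,4): now satisfied by earlier moves; stays.
Resulting grid:
@ @ . @
% % . .
% . . @
All satisfied now.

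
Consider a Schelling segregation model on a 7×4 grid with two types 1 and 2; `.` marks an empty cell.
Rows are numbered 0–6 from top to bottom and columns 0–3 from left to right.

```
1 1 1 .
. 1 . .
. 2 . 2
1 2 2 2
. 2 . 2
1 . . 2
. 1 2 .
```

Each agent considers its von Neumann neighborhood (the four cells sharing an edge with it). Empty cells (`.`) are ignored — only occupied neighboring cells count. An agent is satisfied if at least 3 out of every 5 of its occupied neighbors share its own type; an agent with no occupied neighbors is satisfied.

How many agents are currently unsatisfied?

Row 0: (0,0)1 1/1 satisfied · (0,1)1 3/3 satisfied · (0,2)1 1/1 satisfied
Row 1: (1,1)1 1/2 not
Row 2: (2,1)2 1/2 not · (2,3)2 1/1 satisfied
Row 3: (3,0)1 0/1 not · (3,1)2 3/4 satisfied · (3,2)2 2/2 satisfied · (3,3)2 3/3 satisfied
Row 4: (4,1)2 1/1 satisfied · (4,3)2 2/2 satisfied
Row 5: (5,0)1 0/0 satisfied · (5,3)2 1/1 satisfied
Row 6: (6,1)1 0/1 not · (6,2)2 0/1 not
Unsatisfied: (1,1), (2,1), (3,0), (6,1), (6,2) — 5 in total.

5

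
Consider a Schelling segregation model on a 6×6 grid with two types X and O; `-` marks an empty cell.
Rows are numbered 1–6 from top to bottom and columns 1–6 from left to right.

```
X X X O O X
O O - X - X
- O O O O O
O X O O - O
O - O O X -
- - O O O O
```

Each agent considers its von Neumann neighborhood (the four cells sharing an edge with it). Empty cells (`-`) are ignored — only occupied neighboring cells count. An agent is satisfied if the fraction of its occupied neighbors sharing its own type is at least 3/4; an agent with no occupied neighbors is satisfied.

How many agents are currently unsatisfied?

(1,1)X 1/2 unhappy
(1,2)X 2/3 unhappy
(1,3)X 1/2 unhappy
(1,4)O 1/3 unhappy
(1,5)O 1/2 unhappy
(1,6)X 1/2 unhappy
(2,1)O 1/2 unhappy
(2,2)O 2/3 unhappy
(2,4)X 0/2 unhappy
(2,6)X 1/2 unhappy
(3,2)O 2/3 unhappy
(3,3)O 3/3 ok
(3,4)O 3/4 ok
(3,5)O 2/2 ok
(3,6)O 2/3 unhappy
(4,1)O 1/2 unhappy
(4,2)X 0/3 unhappy
(4,3)O 3/4 ok
(4,4)O 3/3 ok
(4,6)O 1/1 ok
(5,1)O 1/1 ok
(5,3)O 3/3 ok
(5,4)O 3/4 ok
(5,5)X 0/2 unhappy
(6,3)O 2/2 ok
(6,4)O 3/3 ok
(6,5)O 2/3 unhappy
(6,6)O 1/1 ok
Unsatisfied: (1,1), (1,2), (1,3), (1,4), (1,5), (1,6), (2,1), (2,2), (2,4), (2,6), (3,2), (3,6), (4,1), (4,2), (5,5), (6,5) — 16 in total.

16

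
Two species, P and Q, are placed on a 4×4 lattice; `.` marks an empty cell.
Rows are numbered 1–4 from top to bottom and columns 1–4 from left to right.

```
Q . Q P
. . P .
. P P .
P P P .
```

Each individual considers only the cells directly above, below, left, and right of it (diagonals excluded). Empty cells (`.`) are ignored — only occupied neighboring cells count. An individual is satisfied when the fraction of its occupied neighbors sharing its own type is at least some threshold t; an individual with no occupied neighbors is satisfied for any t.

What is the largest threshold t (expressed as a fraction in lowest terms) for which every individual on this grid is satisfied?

(1,1)Q — no occupied neighbors
(1,3)Q 0/2
(1,4)P 0/1
(2,3)P 1/2
(3,2)P 2/2
(3,3)P 3/3
(4,1)P 1/1
(4,2)P 3/3
(4,3)P 2/2
The smallest same-type fraction is 0/2 at (1,3), which reduces to 0/1. Any threshold above that leaves this individual unsatisfied.

0/1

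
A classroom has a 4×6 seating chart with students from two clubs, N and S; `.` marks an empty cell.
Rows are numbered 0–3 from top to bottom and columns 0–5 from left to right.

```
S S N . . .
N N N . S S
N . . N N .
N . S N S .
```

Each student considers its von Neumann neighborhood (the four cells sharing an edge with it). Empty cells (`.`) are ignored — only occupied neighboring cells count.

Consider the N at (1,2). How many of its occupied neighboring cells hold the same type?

Occupied neighbors of (1,2): (0,2)=N, (1,1)=N.
Same type (N): 2 of 2.

2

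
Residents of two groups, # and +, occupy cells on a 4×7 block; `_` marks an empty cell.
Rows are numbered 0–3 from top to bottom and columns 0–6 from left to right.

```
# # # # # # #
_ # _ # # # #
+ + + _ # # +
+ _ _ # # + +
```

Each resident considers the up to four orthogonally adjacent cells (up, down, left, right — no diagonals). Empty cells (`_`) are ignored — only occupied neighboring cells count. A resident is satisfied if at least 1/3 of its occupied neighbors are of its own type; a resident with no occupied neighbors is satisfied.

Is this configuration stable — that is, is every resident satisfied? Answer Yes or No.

Yes

(0,0)# 1/1 satisfied
(0,1)# 3/3 satisfied
(0,2)# 2/2 satisfied
(0,3)# 3/3 satisfied
(0,4)# 3/3 satisfied
(0,5)# 3/3 satisfied
(0,6)# 2/2 satisfied
(1,1)# 1/2 satisfied
(1,3)# 2/2 satisfied
(1,4)# 4/4 satisfied
(1,5)# 4/4 satisfied
(1,6)# 2/3 satisfied
(2,0)+ 2/2 satisfied
(2,1)+ 2/3 satisfied
(2,2)+ 1/1 satisfied
(2,4)# 3/3 satisfied
(2,5)# 2/4 satisfied
(2,6)+ 1/3 satisfied
(3,0)+ 1/1 satisfied
(3,3)# 1/1 satisfied
(3,4)# 2/3 satisfied
(3,5)+ 1/3 satisfied
(3,6)+ 2/2 satisfied
All meet the threshold, so the configuration is stable.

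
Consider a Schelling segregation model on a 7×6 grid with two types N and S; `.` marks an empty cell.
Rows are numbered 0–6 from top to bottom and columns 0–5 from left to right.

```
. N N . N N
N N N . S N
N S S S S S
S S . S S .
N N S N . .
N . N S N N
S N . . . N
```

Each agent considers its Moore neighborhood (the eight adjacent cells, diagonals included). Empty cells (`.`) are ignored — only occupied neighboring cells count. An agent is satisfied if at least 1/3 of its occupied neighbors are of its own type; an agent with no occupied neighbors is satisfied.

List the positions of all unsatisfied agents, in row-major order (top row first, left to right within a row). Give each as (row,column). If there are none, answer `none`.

(5,3), (6,0)

(0,1)N 4/4 ✓
(0,2)N 3/3 ✓
(0,4)N 2/3 ✓
(0,5)N 2/3 ✓
(1,0)N 3/4 ✓
(1,1)N 5/7 ✓
(1,2)N 3/6 ✓
(1,4)S 3/6 ✓
(1,5)N 2/5 ✓
(2,0)N 2/5 ✓
(2,1)S 3/7 ✓
(2,2)S 4/6 ✓
(2,3)S 5/6 ✓
(2,4)S 5/6 ✓
(2,5)S 3/4 ✓
(3,0)S 2/5 ✓
(3,1)S 4/7 ✓
(3,3)S 5/6 ✓
(3,4)S 4/5 ✓
(4,0)N 2/4 ✓
(4,1)N 3/6 ✓
(4,2)S 3/6 ✓
(4,3)N 2/6 ✓
(5,0)N 3/4 ✓
(5,2)N 3/5 ✓
(5,3)S 1/4 ✗
(5,4)N 3/4 ✓
(5,5)N 2/2 ✓
(6,0)S 0/2 ✗
(6,1)N 2/3 ✓
(6,5)N 2/2 ✓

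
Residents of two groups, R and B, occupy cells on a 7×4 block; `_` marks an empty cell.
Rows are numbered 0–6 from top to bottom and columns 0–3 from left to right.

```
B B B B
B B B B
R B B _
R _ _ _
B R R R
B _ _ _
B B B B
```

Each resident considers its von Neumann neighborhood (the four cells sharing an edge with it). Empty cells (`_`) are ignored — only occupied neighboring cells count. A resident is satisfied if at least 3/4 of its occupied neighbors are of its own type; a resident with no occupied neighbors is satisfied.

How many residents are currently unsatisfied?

6

Row 0: (0,0)B 2/2 satisfied · (0,1)B 3/3 satisfied · (0,2)B 3/3 satisfied · (0,3)B 2/2 satisfied
Row 1: (1,0)B 2/3 not · (1,1)B 4/4 satisfied · (1,2)B 4/4 satisfied · (1,3)B 2/2 satisfied
Row 2: (2,0)R 1/3 not · (2,1)B 2/3 not · (2,2)B 2/2 satisfied
Row 3: (3,0)R 1/2 not
Row 4: (4,0)B 1/3 not · (4,1)R 1/2 not · (4,2)R 2/2 satisfied · (4,3)R 1/1 satisfied
Row 5: (5,0)B 2/2 satisfied
Row 6: (6,0)B 2/2 satisfied · (6,1)B 2/2 satisfied · (6,2)B 2/2 satisfied · (6,3)B 1/1 satisfied
Unsatisfied: (1,0), (2,0), (2,1), (3,0), (4,0), (4,1) — 6 in total.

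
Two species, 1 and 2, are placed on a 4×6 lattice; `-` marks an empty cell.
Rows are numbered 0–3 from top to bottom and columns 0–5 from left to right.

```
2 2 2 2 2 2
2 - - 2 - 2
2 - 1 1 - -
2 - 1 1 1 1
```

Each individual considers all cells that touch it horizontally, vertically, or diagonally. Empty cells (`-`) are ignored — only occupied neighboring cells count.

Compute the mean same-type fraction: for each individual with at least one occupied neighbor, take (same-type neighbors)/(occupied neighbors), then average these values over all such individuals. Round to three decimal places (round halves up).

0.950

Row 0: (0,0)2 2/2 · (0,1)2 3/3 · (0,2)2 3/3 · (0,3)2 3/3 · (0,4)2 4/4 · (0,5)2 2/2
Row 1: (1,0)2 3/3 · (1,3)2 3/5 · (1,5)2 2/2
Row 2: (2,0)2 2/2 · (2,2)1 3/4 · (2,3)1 4/5
Row 3: (3,0)2 1/1 · (3,2)1 3/3 · (3,3)1 4/4 · (3,4)1 3/3 · (3,5)1 1/1
Sum over 17 individuals: 2/2 + 3/3 + 3/3 + 3/3 + 4/4 + 2/2 + 3/3 + 3/5 + 2/2 + 2/2 + 3/4 + 4/5 + 1/1 + 3/3 + 4/4 + 3/3 + 1/1 = 323/20; mean = 323/20 ÷ 17 = 19/20 = 0.95 → 0.950.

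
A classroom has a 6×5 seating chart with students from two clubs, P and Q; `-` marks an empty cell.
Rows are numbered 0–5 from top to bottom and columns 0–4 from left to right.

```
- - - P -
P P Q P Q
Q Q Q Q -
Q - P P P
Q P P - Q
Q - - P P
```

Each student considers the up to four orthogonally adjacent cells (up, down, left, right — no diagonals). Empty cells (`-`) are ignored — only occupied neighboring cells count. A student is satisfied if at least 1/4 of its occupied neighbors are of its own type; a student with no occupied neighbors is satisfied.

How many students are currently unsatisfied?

Row 0: (0,3)P 1/1 satisfied
Row 1: (1,0)P 1/2 satisfied · (1,1)P 1/3 satisfied · (1,2)Q 1/3 satisfied · (1,3)P 1/4 satisfied · (1,4)Q 0/1 not
Row 2: (2,0)Q 2/3 satisfied · (2,1)Q 2/3 satisfied · (2,2)Q 3/4 satisfied · (2,3)Q 1/3 satisfied
Row 3: (3,0)Q 2/2 satisfied · (3,2)P 2/3 satisfied · (3,3)P 2/3 satisfied · (3,4)P 1/2 satisfied
Row 4: (4,0)Q 2/3 satisfied · (4,1)P 1/2 satisfied · (4,2)P 2/2 satisfied · (4,4)Q 0/2 not
Row 5: (5,0)Q 1/1 satisfied · (5,3)P 1/1 satisfied · (5,4)P 1/2 satisfied
Unsatisfied: (1,4), (4,4) — 2 in total.

2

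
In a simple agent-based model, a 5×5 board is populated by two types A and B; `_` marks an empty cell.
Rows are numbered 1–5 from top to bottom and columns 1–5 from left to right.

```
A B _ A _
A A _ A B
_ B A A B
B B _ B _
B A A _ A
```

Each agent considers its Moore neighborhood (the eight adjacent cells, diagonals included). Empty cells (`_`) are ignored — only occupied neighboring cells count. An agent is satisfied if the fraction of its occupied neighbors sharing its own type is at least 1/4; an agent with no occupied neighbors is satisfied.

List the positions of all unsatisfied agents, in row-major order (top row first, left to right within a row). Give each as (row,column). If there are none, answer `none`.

Row 1: (1,1)A 2/3 ok · (1,2)B 0/3 unhappy · (1,4)A 1/2 ok
Row 2: (2,1)A 2/4 ok · (2,2)A 3/5 ok · (2,4)A 3/5 ok · (2,5)B 1/4 ok
Row 3: (3,2)B 2/5 ok · (3,3)A 3/6 ok · (3,4)A 2/5 ok · (3,5)B 2/4 ok
Row 4: (4,1)B 3/4 ok · (4,2)B 3/6 ok · (4,4)B 1/5 unhappy
Row 5: (5,1)B 2/3 ok · (5,2)A 1/4 ok · (5,3)A 1/3 ok · (5,5)A 0/1 unhappy

(1,2), (4,4), (5,5)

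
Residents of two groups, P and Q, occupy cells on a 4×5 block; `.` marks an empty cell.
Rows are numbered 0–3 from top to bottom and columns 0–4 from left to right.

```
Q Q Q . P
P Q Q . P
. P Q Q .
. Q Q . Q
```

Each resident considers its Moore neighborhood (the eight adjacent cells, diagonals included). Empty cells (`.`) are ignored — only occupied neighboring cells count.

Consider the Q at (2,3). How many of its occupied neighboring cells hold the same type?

4

Occupied neighbors of (2,3): (1,2)=Q, (1,4)=P, (2,2)=Q, (3,2)=Q, (3,4)=Q.
Same type (Q): 4 of 5.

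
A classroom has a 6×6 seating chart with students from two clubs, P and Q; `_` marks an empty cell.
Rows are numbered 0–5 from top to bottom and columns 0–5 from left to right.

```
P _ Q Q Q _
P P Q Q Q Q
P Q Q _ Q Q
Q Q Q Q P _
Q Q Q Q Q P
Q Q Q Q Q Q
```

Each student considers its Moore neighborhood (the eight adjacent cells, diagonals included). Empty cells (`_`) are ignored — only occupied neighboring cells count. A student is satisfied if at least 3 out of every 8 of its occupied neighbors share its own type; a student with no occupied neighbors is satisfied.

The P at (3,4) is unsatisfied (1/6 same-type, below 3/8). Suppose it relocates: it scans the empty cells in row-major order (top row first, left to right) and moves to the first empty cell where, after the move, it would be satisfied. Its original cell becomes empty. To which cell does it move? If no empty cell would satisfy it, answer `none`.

(0,1)

Vacating (3,4). Empty cells in order:
  (0,1): 3/5 same-type → satisfied — stop here.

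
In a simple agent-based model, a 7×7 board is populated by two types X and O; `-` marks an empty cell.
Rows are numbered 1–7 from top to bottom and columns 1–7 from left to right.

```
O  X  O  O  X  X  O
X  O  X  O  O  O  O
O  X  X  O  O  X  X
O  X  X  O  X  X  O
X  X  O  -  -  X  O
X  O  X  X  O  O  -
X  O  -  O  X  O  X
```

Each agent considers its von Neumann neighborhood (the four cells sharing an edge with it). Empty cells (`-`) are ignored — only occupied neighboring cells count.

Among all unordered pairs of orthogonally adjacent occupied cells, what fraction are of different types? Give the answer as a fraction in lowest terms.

Scan each occupied cell's neighbors to the right and below so each pair is counted once.
Row 1: O(1,1)–X(1,2)≠ O(1,1)–X(2,1)≠ X(1,2)–O(1,3)≠ X(1,2)–O(2,2)≠ O(1,3)–O(1,4)= O(1,3)–X(2,3)≠ O(1,4)–X(1,5)≠ O(1,4)–O(2,4)= X(1,5)–X(1,6)= X(1,5)–O(2,5)≠ X(1,6)–O(1,7)≠ X(1,6)–O(2,6)≠ O(1,7)–O(2,7)=  → 9/13 unlike.
Row 2: X(2,1)–O(2,2)≠ X(2,1)–O(3,1)≠ O(2,2)–X(2,3)≠ O(2,2)–X(3,2)≠ X(2,3)–O(2,4)≠ X(2,3)–X(3,3)= O(2,4)–O(2,5)= O(2,4)–O(3,4)= O(2,5)–O(2,6)= O(2,5)–O(3,5)= O(2,6)–O(2,7)= O(2,6)–X(3,6)≠ O(2,7)–X(3,7)≠  → 7/13 unlike.
Row 3: O(3,1)–X(3,2)≠ O(3,1)–O(4,1)= X(3,2)–X(3,3)= X(3,2)–X(4,2)= X(3,3)–O(3,4)≠ X(3,3)–X(4,3)= O(3,4)–O(3,5)= O(3,4)–O(4,4)= O(3,5)–X(3,6)≠ O(3,5)–X(4,5)≠ X(3,6)–X(3,7)= X(3,6)–X(4,6)= X(3,7)–O(4,7)≠  → 5/13 unlike.
Row 4: O(4,1)–X(4,2)≠ O(4,1)–X(5,1)≠ X(4,2)–X(4,3)= X(4,2)–X(5,2)= X(4,3)–O(4,4)≠ X(4,3)–O(5,3)≠ O(4,4)–X(4,5)≠ X(4,5)–X(4,6)= X(4,6)–O(4,7)≠ X(4,6)–X(5,6)= O(4,7)–O(5,7)=  → 6/11 unlike.
Row 5: X(5,1)–X(5,2)= X(5,1)–X(6,1)= X(5,2)–O(5,3)≠ X(5,2)–O(6,2)≠ O(5,3)–X(6,3)≠ X(5,6)–O(5,7)≠ X(5,6)–O(6,6)≠  → 5/7 unlike.
Row 6: X(6,1)–O(6,2)≠ X(6,1)–X(7,1)= O(6,2)–X(6,3)≠ O(6,2)–O(7,2)= X(6,3)–X(6,4)= X(6,4)–O(6,5)≠ X(6,4)–O(7,4)≠ O(6,5)–O(6,6)= O(6,5)–X(7,5)≠ O(6,6)–O(7,6)=  → 5/10 unlike.
Row 7: X(7,1)–O(7,2)≠ O(7,4)–X(7,5)≠ X(7,5)–O(7,6)≠ O(7,6)–X(7,7)≠  → 4/4 unlike.
Total adjacent occupied pairs: 71; unlike-type pairs: 41.
41/71 is already in lowest terms.

41/71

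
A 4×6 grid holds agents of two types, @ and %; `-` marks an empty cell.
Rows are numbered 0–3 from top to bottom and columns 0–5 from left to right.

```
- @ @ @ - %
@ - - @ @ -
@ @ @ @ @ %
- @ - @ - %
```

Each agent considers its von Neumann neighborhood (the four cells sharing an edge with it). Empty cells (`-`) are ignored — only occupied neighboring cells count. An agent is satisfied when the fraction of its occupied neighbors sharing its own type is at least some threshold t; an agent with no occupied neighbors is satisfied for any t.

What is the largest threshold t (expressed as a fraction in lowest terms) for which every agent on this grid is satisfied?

1/2

Row 0: (0,1)@ 1/1 · (0,2)@ 2/2 · (0,3)@ 2/2 · (0,5)% — no occupied neighbors
Row 1: (1,0)@ 1/1 · (1,3)@ 3/3 · (1,4)@ 2/2
Row 2: (2,0)@ 2/2 · (2,1)@ 3/3 · (2,2)@ 2/2 · (2,3)@ 4/4 · (2,4)@ 2/3 · (2,5)% 1/2
Row 3: (3,1)@ 1/1 · (3,3)@ 1/1 · (3,5)% 1/1
The smallest same-type fraction is 1/2 at (2,5), which reduces to 1/2. Any threshold above that leaves this agent unsatisfied.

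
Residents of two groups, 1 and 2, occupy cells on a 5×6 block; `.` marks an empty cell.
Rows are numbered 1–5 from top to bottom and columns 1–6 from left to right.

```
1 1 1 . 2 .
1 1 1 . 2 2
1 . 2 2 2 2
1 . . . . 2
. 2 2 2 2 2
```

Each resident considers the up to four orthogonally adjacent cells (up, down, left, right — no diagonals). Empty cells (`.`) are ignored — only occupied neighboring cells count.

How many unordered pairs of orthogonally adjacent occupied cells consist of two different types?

Scan each occupied cell's neighbors to the right and below so each pair is counted once.
From row 1: 0 unlike of 6 pairs (running 0/6).
From row 2: 1 unlike of 7 pairs (running 1/13).
From row 3: 0 unlike of 5 pairs (running 1/18).
From row 4: 0 unlike of 1 pairs (running 1/19).
From row 5: 0 unlike of 4 pairs (running 1/23).
Total adjacent occupied pairs: 23; unlike-type pairs: 1.

1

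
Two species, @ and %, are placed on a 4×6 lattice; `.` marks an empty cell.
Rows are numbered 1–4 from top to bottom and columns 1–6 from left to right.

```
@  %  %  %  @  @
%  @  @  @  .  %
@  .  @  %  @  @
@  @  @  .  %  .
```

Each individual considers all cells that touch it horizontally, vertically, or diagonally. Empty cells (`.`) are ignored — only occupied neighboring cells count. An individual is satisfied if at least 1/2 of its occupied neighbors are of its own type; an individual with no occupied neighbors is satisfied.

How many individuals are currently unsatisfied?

Row 1: (1,1)@ 1/3 ✗ · (1,2)% 2/5 ✗ · (1,3)% 2/5 ✗ · (1,4)% 1/4 ✗ · (1,5)@ 2/4 ✓ · (1,6)@ 1/2 ✓
Row 2: (2,1)% 1/4 ✗ · (2,2)@ 4/7 ✓ · (2,3)@ 3/7 ✗ · (2,4)@ 4/7 ✓ · (2,6)% 0/4 ✗
Row 3: (3,1)@ 3/4 ✓ · (3,3)@ 5/6 ✓ · (3,4)% 1/6 ✗ · (3,5)@ 2/5 ✗ · (3,6)@ 1/3 ✗
Row 4: (4,1)@ 2/2 ✓ · (4,2)@ 4/4 ✓ · (4,3)@ 2/3 ✓ · (4,5)% 1/3 ✗
Unsatisfied: (1,1), (1,2), (1,3), (1,4), (2,1), (2,3), (2,6), (3,4), (3,5), (3,6), (4,5) — 11 in total.

11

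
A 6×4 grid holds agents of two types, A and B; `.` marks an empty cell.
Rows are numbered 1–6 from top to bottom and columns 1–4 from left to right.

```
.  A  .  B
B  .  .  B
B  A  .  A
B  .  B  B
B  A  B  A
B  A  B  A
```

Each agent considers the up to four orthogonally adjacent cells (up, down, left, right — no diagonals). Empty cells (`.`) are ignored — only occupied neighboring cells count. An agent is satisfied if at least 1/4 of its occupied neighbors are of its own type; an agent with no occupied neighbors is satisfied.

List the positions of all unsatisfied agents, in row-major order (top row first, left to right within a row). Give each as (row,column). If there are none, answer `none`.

(3,2), (3,4)

Row 1: (1,2)A 0/0 satisfied · (1,4)B 1/1 satisfied
Row 2: (2,1)B 1/1 satisfied · (2,4)B 1/2 satisfied
Row 3: (3,1)B 2/3 satisfied · (3,2)A 0/1 not · (3,4)A 0/2 not
Row 4: (4,1)B 2/2 satisfied · (4,3)B 2/2 satisfied · (4,4)B 1/3 satisfied
Row 5: (5,1)B 2/3 satisfied · (5,2)A 1/3 satisfied · (5,3)B 2/4 satisfied · (5,4)A 1/3 satisfied
Row 6: (6,1)B 1/2 satisfied · (6,2)A 1/3 satisfied · (6,3)B 1/3 satisfied · (6,4)A 1/2 satisfied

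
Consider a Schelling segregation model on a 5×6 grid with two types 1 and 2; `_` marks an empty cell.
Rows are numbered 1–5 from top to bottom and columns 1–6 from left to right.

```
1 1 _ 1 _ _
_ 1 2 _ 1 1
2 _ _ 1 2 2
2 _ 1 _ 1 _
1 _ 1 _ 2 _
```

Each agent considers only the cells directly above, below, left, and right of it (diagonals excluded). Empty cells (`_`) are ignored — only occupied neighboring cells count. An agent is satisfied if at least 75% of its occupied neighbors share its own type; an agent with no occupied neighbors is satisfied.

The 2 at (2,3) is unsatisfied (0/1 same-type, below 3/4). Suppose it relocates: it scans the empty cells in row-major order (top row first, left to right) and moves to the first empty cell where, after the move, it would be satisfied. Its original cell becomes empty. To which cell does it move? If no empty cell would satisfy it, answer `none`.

(5,6)

Vacating (2,3). Empty cells in order:
  (1,3): 0/2 same-type → still unsatisfied.
  (1,5): 0/2 same-type → still unsatisfied.
  (1,6): 0/1 same-type → still unsatisfied.
  (2,1): 1/3 same-type → still unsatisfied.
  (2,4): 0/3 same-type → still unsatisfied.
  (3,2): 1/2 same-type → still unsatisfied.
  (3,3): 0/2 same-type → still unsatisfied.
  (4,2): 1/2 same-type → still unsatisfied.
  (4,4): 0/3 same-type → still unsatisfied.
  (4,6): 1/2 same-type → still unsatisfied.
  (5,2): 0/2 same-type → still unsatisfied.
  (5,4): 1/2 same-type → still unsatisfied.
  (5,6): 1/1 same-type → satisfied — stop here.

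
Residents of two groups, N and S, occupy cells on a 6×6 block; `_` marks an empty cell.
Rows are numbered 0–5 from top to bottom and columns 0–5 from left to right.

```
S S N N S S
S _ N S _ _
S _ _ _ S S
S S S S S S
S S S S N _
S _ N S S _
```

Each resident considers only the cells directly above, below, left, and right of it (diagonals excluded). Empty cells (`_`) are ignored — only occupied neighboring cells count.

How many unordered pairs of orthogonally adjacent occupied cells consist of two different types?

9

Scan each occupied cell's neighbors to the right and below so each pair is counted once.
From row 0: 3 unlike of 8 pairs (running 3/8).
From row 1: 1 unlike of 2 pairs (running 4/10).
From row 2: 0 unlike of 4 pairs (running 4/14).
From row 3: 1 unlike of 10 pairs (running 5/24).
From row 4: 3 unlike of 8 pairs (running 8/32).
From row 5: 1 unlike of 2 pairs (running 9/34).
Total adjacent occupied pairs: 34; unlike-type pairs: 9.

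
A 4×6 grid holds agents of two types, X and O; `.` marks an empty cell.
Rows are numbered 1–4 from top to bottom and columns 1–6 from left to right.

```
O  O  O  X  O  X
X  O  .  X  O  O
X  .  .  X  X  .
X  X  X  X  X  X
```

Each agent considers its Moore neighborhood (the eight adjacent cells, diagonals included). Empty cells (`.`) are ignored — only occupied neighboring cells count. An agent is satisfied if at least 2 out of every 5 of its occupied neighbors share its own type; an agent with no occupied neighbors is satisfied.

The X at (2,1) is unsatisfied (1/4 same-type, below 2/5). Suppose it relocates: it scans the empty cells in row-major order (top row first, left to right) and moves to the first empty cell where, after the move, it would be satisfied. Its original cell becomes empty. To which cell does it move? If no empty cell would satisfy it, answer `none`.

Vacating (2,1). Empty cells in order:
  (2,3): 3/6 same-type → satisfied — stop here.

(2,3)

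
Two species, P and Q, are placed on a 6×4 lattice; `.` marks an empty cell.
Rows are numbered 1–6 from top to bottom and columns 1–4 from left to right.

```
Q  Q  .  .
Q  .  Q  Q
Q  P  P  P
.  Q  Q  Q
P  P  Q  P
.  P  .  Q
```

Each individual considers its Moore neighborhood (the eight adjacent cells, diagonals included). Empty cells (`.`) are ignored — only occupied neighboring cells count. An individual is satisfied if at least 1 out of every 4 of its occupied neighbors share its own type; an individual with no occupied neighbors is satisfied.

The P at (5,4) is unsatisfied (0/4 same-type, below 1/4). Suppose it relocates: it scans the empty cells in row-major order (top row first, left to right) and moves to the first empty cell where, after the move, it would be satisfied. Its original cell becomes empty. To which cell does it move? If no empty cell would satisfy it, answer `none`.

(2,2)

Vacating (5,4). Empty cells in order:
  (1,3): 0/3 same-type → still unsatisfied.
  (1,4): 0/2 same-type → still unsatisfied.
  (2,2): 2/7 same-type → satisfied — stop here.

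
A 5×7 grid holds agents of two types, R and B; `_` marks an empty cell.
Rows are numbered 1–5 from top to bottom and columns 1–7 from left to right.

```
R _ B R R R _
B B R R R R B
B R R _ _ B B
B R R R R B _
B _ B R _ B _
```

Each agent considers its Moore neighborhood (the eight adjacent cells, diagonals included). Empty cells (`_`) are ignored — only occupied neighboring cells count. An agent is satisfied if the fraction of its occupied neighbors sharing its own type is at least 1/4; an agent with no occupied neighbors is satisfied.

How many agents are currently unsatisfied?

2

(1,1)R 0/2 ✗
(1,3)B 1/4 ✓
(1,4)R 4/5 ✓
(1,5)R 5/5 ✓
(1,6)R 3/4 ✓
(2,1)B 2/4 ✓
(2,2)B 3/7 ✓
(2,3)R 4/6 ✓
(2,4)R 5/6 ✓
(2,5)R 5/6 ✓
(2,6)R 3/6 ✓
(2,7)B 2/4 ✓
(3,1)B 3/5 ✓
(3,2)R 4/8 ✓
(3,3)R 6/7 ✓
(3,6)B 3/6 ✓
(3,7)B 3/4 ✓
(4,1)B 2/4 ✓
(4,2)R 3/7 ✓
(4,3)R 5/6 ✓
(4,4)R 4/5 ✓
(4,5)R 2/5 ✓
(4,6)B 3/4 ✓
(5,1)B 1/2 ✓
(5,3)B 0/4 ✗
(5,4)R 3/4 ✓
(5,6)B 1/2 ✓
Unsatisfied: (1,1), (5,3) — 2 in total.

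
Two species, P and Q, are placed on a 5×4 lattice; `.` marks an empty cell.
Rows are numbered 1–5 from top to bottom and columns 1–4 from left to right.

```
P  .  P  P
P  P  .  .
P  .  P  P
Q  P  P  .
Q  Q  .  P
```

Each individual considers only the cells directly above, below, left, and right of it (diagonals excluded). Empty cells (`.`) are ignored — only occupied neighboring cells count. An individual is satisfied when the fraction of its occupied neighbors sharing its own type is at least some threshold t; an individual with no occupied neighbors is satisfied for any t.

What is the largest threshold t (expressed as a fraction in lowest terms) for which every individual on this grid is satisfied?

(1,1)P 1/1
(1,3)P 1/1
(1,4)P 1/1
(2,1)P 3/3
(2,2)P 1/1
(3,1)P 1/2
(3,3)P 2/2
(3,4)P 1/1
(4,1)Q 1/3
(4,2)P 1/3
(4,3)P 2/2
(5,1)Q 2/2
(5,2)Q 1/2
(5,4)P — no occupied neighbors
The smallest same-type fraction is 1/3 at (4,1), which reduces to 1/3. Any threshold above that leaves this individual unsatisfied.

1/3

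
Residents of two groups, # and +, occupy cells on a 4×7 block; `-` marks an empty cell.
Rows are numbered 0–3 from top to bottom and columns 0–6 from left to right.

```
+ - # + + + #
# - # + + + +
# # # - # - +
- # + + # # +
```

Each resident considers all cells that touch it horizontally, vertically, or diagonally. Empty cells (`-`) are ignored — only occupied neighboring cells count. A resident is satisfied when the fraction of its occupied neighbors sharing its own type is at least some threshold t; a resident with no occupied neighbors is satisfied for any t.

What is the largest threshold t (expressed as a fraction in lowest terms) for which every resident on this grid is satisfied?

Row 0: (0,0)+ 0/1 · (0,2)# 1/3 · (0,3)+ 3/5 · (0,4)+ 5/5 · (0,5)+ 4/5 · (0,6)# 0/3
Row 1: (1,0)# 2/3 · (1,2)# 3/5 · (1,3)+ 3/7 · (1,4)+ 5/6 · (1,5)+ 5/7 · (1,6)+ 3/4
Row 2: (2,0)# 3/3 · (2,1)# 5/6 · (2,2)# 3/6 · (2,4)# 2/6 · (2,6)+ 3/4
Row 3: (3,1)# 3/4 · (3,2)+ 1/4 · (3,3)+ 1/4 · (3,4)# 2/3 · (3,5)# 2/4 · (3,6)+ 1/2
The smallest same-type fraction is 0/1 at (0,0), which reduces to 0/1. Any threshold above that leaves this resident unsatisfied.

0/1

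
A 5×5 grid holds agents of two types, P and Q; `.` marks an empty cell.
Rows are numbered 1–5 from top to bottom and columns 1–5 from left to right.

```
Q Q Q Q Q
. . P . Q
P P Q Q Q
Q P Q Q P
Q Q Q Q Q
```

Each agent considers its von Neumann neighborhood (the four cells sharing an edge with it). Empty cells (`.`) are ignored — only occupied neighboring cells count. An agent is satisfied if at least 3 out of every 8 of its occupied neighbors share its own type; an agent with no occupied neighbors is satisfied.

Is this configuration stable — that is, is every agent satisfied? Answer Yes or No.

No

Row 1: (1,1)Q 1/1 ✓ · (1,2)Q 2/2 ✓ · (1,3)Q 2/3 ✓ · (1,4)Q 2/2 ✓ · (1,5)Q 2/2 ✓
Row 2: (2,3)P 0/2 ✗ · (2,5)Q 2/2 ✓
Row 3: (3,1)P 1/2 ✓ · (3,2)P 2/3 ✓ · (3,3)Q 2/4 ✓ · (3,4)Q 3/3 ✓ · (3,5)Q 2/3 ✓
Row 4: (4,1)Q 1/3 ✗ · (4,2)P 1/4 ✗ · (4,3)Q 3/4 ✓ · (4,4)Q 3/4 ✓ · (4,5)P 0/3 ✗
Row 5: (5,1)Q 2/2 ✓ · (5,2)Q 2/3 ✓ · (5,3)Q 3/3 ✓ · (5,4)Q 3/3 ✓ · (5,5)Q 1/2 ✓
For instance (2,3) has only 0/2 same-type neighbors, below 3/8.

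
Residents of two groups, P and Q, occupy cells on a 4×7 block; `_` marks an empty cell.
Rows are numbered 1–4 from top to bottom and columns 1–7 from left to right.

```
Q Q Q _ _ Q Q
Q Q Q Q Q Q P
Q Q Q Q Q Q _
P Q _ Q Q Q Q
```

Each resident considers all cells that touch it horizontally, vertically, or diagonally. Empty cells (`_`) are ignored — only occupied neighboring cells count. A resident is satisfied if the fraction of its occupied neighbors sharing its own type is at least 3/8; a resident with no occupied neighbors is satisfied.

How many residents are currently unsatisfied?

Row 1: (1,1)Q 3/3 satisfied · (1,2)Q 5/5 satisfied · (1,3)Q 4/4 satisfied · (1,6)Q 3/4 satisfied · (1,7)Q 2/3 satisfied
Row 2: (2,1)Q 5/5 satisfied · (2,2)Q 8/8 satisfied · (2,3)Q 7/7 satisfied · (2,4)Q 6/6 satisfied · (2,5)Q 6/6 satisfied · (2,6)Q 5/6 satisfied · (2,7)P 0/4 not
Row 3: (3,1)Q 4/5 satisfied · (3,2)Q 6/7 satisfied · (3,3)Q 7/7 satisfied · (3,4)Q 7/7 satisfied · (3,5)Q 8/8 satisfied · (3,6)Q 6/7 satisfied
Row 4: (4,1)P 0/3 not · (4,2)Q 3/4 satisfied · (4,4)Q 4/4 satisfied · (4,5)Q 5/5 satisfied · (4,6)Q 4/4 satisfied · (4,7)Q 2/2 satisfied
Unsatisfied: (2,7), (4,1) — 2 in total.

2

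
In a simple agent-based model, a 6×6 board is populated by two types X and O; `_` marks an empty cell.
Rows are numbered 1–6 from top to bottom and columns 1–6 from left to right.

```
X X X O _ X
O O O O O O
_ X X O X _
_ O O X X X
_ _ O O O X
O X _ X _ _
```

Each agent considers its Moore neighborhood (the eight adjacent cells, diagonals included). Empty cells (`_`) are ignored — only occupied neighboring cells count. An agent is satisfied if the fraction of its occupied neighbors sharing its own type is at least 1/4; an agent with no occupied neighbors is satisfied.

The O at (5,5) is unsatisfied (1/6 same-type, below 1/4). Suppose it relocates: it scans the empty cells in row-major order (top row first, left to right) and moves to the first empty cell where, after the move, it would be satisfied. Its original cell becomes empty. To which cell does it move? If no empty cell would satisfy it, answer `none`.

Vacating (5,5). Empty cells in order:
  (1,5): 4/5 same-type → satisfied — stop here.

(1,5)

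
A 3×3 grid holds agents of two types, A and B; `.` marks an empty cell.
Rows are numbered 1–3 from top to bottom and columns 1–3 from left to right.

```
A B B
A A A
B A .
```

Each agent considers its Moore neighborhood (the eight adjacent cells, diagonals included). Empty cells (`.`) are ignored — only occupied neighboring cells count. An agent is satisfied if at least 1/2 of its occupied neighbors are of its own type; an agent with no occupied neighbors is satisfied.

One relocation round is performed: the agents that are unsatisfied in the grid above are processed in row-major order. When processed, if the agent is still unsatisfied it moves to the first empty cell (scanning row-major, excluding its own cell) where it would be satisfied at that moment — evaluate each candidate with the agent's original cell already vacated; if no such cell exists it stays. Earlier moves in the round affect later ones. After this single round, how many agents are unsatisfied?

3

Initially unsatisfied (in order): (1,2), (1,3), (3,1).
  (1,2): no empty cell satisfies it; stays.
  (1,3): no empty cell satisfies it; stays.
  (3,1): no empty cell satisfies it; stays.
Resulting grid:
A B B
A A A
B A .
Unsatisfied now: (1,2), (1,3), (3,1).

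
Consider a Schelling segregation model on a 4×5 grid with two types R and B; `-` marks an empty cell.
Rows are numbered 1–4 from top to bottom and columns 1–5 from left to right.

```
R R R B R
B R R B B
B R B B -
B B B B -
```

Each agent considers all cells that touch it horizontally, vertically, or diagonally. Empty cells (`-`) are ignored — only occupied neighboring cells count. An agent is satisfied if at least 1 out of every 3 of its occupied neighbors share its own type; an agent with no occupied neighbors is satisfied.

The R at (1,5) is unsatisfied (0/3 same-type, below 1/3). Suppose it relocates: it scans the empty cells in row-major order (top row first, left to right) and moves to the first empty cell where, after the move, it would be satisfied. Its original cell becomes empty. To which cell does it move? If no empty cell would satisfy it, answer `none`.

none

Vacating (1,5). Empty cells in order:
  (3,5): 0/4 same-type → still unsatisfied.
  (4,5): 0/2 same-type → still unsatisfied.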